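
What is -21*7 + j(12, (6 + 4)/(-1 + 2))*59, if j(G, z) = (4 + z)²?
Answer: 11417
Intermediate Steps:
-21*7 + j(12, (6 + 4)/(-1 + 2))*59 = -21*7 + (4 + (6 + 4)/(-1 + 2))²*59 = -147 + (4 + 10/1)²*59 = -147 + (4 + 10*1)²*59 = -147 + (4 + 10)²*59 = -147 + 14²*59 = -147 + 196*59 = -147 + 11564 = 11417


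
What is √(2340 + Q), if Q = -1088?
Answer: 2*√313 ≈ 35.384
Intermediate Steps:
√(2340 + Q) = √(2340 - 1088) = √1252 = 2*√313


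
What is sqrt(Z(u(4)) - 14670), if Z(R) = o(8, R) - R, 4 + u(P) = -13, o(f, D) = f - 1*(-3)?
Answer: I*sqrt(14642) ≈ 121.0*I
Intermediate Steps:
o(f, D) = 3 + f (o(f, D) = f + 3 = 3 + f)
u(P) = -17 (u(P) = -4 - 13 = -17)
Z(R) = 11 - R (Z(R) = (3 + 8) - R = 11 - R)
sqrt(Z(u(4)) - 14670) = sqrt((11 - 1*(-17)) - 14670) = sqrt((11 + 17) - 14670) = sqrt(28 - 14670) = sqrt(-14642) = I*sqrt(14642)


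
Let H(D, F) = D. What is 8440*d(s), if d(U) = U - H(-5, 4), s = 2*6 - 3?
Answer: 118160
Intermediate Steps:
s = 9 (s = 12 - 3 = 9)
d(U) = 5 + U (d(U) = U - 1*(-5) = U + 5 = 5 + U)
8440*d(s) = 8440*(5 + 9) = 8440*14 = 118160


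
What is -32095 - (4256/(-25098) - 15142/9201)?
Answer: -1235195529823/38487783 ≈ -32093.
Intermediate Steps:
-32095 - (4256/(-25098) - 15142/9201) = -32095 - (4256*(-1/25098) - 15142*1/9201) = -32095 - (-2128/12549 - 15142/9201) = -32095 - 1*(-69865562/38487783) = -32095 + 69865562/38487783 = -1235195529823/38487783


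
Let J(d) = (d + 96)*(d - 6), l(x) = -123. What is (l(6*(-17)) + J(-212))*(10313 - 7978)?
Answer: 58760275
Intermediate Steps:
J(d) = (-6 + d)*(96 + d) (J(d) = (96 + d)*(-6 + d) = (-6 + d)*(96 + d))
(l(6*(-17)) + J(-212))*(10313 - 7978) = (-123 + (-576 + (-212)² + 90*(-212)))*(10313 - 7978) = (-123 + (-576 + 44944 - 19080))*2335 = (-123 + 25288)*2335 = 25165*2335 = 58760275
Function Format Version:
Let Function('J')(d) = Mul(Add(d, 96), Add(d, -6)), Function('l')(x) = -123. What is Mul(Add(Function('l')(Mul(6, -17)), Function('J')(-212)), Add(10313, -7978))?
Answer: 58760275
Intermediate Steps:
Function('J')(d) = Mul(Add(-6, d), Add(96, d)) (Function('J')(d) = Mul(Add(96, d), Add(-6, d)) = Mul(Add(-6, d), Add(96, d)))
Mul(Add(Function('l')(Mul(6, -17)), Function('J')(-212)), Add(10313, -7978)) = Mul(Add(-123, Add(-576, Pow(-212, 2), Mul(90, -212))), Add(10313, -7978)) = Mul(Add(-123, Add(-576, 44944, -19080)), 2335) = Mul(Add(-123, 25288), 2335) = Mul(25165, 2335) = 58760275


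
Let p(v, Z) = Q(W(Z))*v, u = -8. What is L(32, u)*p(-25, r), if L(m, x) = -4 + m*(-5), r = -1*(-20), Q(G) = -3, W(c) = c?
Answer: -12300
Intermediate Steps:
r = 20
p(v, Z) = -3*v
L(m, x) = -4 - 5*m
L(32, u)*p(-25, r) = (-4 - 5*32)*(-3*(-25)) = (-4 - 160)*75 = -164*75 = -12300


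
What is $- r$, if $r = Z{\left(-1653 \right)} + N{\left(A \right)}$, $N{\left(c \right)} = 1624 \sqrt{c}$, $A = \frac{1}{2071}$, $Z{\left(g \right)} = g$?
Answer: $1653 - \frac{1624 \sqrt{2071}}{2071} \approx 1617.3$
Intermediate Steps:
$A = \frac{1}{2071} \approx 0.00048286$
$r = -1653 + \frac{1624 \sqrt{2071}}{2071}$ ($r = -1653 + \frac{1624}{\sqrt{2071}} = -1653 + 1624 \frac{\sqrt{2071}}{2071} = -1653 + \frac{1624 \sqrt{2071}}{2071} \approx -1617.3$)
$- r = - (-1653 + \frac{1624 \sqrt{2071}}{2071}) = 1653 - \frac{1624 \sqrt{2071}}{2071}$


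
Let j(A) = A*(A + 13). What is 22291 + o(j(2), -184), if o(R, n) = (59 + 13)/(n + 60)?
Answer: 691003/31 ≈ 22290.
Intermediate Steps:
j(A) = A*(13 + A)
o(R, n) = 72/(60 + n)
22291 + o(j(2), -184) = 22291 + 72/(60 - 184) = 22291 + 72/(-124) = 22291 + 72*(-1/124) = 22291 - 18/31 = 691003/31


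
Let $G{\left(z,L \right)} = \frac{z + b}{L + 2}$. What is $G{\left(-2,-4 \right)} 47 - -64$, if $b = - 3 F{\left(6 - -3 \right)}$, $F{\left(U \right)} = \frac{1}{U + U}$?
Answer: $\frac{1379}{12} \approx 114.92$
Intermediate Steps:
$F{\left(U \right)} = \frac{1}{2 U}$
$b = - \frac{1}{6}$ ($b = - 3 \frac{1}{2 \left(6 - -3\right)} = - 3 \frac{1}{2 \left(6 + 3\right)} = - 3 \frac{1}{2 \cdot 9} = - 3 \cdot \frac{1}{2} \cdot \frac{1}{9} = \left(-3\right) \frac{1}{18} = - \frac{1}{6} \approx -0.16667$)
$G{\left(z,L \right)} = \frac{- \frac{1}{6} + z}{2 + L}$ ($G{\left(z,L \right)} = \frac{z - \frac{1}{6}}{L + 2} = \frac{- \frac{1}{6} + z}{2 + L}$)
$G{\left(-2,-4 \right)} 47 - -64 = \frac{- \frac{1}{6} - 2}{2 - 4} \cdot 47 - -64 = \frac{1}{-2} \left(- \frac{13}{6}\right) 47 + 64 = \left(- \frac{1}{2}\right) \left(- \frac{13}{6}\right) 47 + 64 = \frac{13}{12} \cdot 47 + 64 = \frac{611}{12} + 64 = \frac{1379}{12}$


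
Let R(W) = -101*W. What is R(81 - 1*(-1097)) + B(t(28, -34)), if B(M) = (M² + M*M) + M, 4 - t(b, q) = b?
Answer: -117850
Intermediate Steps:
t(b, q) = 4 - b
B(M) = M + 2*M² (B(M) = (M² + M²) + M = 2*M² + M = M + 2*M²)
R(81 - 1*(-1097)) + B(t(28, -34)) = -101*(81 - 1*(-1097)) + (4 - 1*28)*(1 + 2*(4 - 1*28)) = -101*(81 + 1097) + (4 - 28)*(1 + 2*(4 - 28)) = -101*1178 - 24*(1 + 2*(-24)) = -118978 - 24*(1 - 48) = -118978 - 24*(-47) = -118978 + 1128 = -117850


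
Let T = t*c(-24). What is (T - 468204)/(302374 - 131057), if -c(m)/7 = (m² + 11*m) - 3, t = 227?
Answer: -959205/171317 ≈ -5.5990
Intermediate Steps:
c(m) = 21 - 77*m - 7*m² (c(m) = -7*((m² + 11*m) - 3) = -7*(-3 + m² + 11*m) = 21 - 77*m - 7*m²)
T = -491001 (T = 227*(21 - 77*(-24) - 7*(-24)²) = 227*(21 + 1848 - 7*576) = 227*(21 + 1848 - 4032) = 227*(-2163) = -491001)
(T - 468204)/(302374 - 131057) = (-491001 - 468204)/(302374 - 131057) = -959205/171317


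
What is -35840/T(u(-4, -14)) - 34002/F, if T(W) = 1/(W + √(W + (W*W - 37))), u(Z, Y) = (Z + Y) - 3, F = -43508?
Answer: 16372947561/21754 - 35840*√383 ≈ 51238.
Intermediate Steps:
u(Z, Y) = -3 + Y + Z (u(Z, Y) = (Y + Z) - 3 = -3 + Y + Z)
T(W) = 1/(W + √(-37 + W + W²)) (T(W) = 1/(W + √(W + (W² - 37))) = 1/(W + √(W + (-37 + W²))) = 1/(W + √(-37 + W + W²)))
-35840/T(u(-4, -14)) - 34002/F = -(-752640 + 35840*√(-37 + (-3 - 14 - 4) + (-3 - 14 - 4)²)) - 34002/(-43508) = -(-752640 + 35840*√(-37 - 21 + (-21)²)) - 34002*(-1/43508) = -(-752640 + 35840*√(-37 - 21 + 441)) + 17001/21754 = -(-752640 + 35840*√383) + 17001/21754 = -35840*(-21 + √383) + 17001/21754 = (752640 - 35840*√383) + 17001/21754 = 16372947561/21754 - 35840*√383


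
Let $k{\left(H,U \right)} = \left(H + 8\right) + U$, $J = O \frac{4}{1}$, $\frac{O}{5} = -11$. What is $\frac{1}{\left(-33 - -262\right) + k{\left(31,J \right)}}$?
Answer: $\frac{1}{48} \approx 0.020833$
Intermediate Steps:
$O = -55$ ($O = 5 \left(-11\right) = -55$)
$J = -220$ ($J = - 55 \cdot \frac{4}{1} = - 55 \cdot 4 \cdot 1 = \left(-55\right) 4 = -220$)
$k{\left(H,U \right)} = 8 + H + U$ ($k{\left(H,U \right)} = \left(8 + H\right) + U = 8 + H + U$)
$\frac{1}{\left(-33 - -262\right) + k{\left(31,J \right)}} = \frac{1}{\left(-33 - -262\right) + \left(8 + 31 - 220\right)} = \frac{1}{\left(-33 + 262\right) - 181} = \frac{1}{229 - 181} = \frac{1}{48}$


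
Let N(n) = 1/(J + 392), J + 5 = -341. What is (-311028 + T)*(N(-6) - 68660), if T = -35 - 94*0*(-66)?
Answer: 982448625617/46 ≈ 2.1358e+10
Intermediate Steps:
J = -346 (J = -5 - 341 = -346)
N(n) = 1/46 (N(n) = 1/(-346 + 392) = 1/46)
T = -35 (T = -35 + 0*(-66) = -35 + 0 = -35)
(-311028 + T)*(N(-6) - 68660) = (-311028 - 35)*(1/46 - 68660) = -311063*(-3158359/46) = 982448625617/46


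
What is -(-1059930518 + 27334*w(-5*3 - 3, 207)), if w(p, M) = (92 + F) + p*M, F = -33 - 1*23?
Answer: 1160792978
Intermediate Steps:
F = -56 (F = -33 - 23 = -56)
w(p, M) = 36 + M*p (w(p, M) = (92 - 56) + p*M = 36 + M*p)
-(-1059930518 + 27334*w(-5*3 - 3, 207)) = -(-1058946494 + 5658138*(-5*3 - 3)) = -(-1058946494 + 5658138*(-15 - 3)) = -(-1058946494 - 101846484) = -27334/(1/(-38777 + (36 - 3726))) = -27334/(1/(-38777 - 3690)) = -27334/(1/(-42467)) = -27334/(-1/42467) = -27334*(-42467) = 1160792978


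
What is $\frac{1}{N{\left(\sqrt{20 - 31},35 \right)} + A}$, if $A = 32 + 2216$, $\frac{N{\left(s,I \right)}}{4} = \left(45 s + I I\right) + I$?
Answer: $\frac{911}{6683918} - \frac{45 i \sqrt{11}}{13367836} \approx 0.0001363 - 1.1165 \cdot 10^{-5} i$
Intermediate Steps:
$N{\left(s,I \right)} = 4 I + 4 I^{2} + 180 s$ ($N{\left(s,I \right)} = 4 \left(\left(45 s + I I\right) + I\right) = 4 \left(\left(45 s + I^{2}\right) + I\right) = 4 \left(\left(I^{2} + 45 s\right) + I\right) = 4 \left(I + I^{2} + 45 s\right) = 4 I + 4 I^{2} + 180 s$)
$A = 2248$
$\frac{1}{N{\left(\sqrt{20 - 31},35 \right)} + A} = \frac{1}{\left(4 \cdot 35 + 4 \cdot 35^{2} + 180 \sqrt{20 - 31}\right) + 2248} = \frac{1}{\left(140 + 4 \cdot 1225 + 180 \sqrt{-11}\right) + 2248} = \frac{1}{\left(140 + 4900 + 180 i \sqrt{11}\right) + 2248} = \frac{1}{\left(5040 + 180 i \sqrt{11}\right) + 2248} = \frac{1}{7288 + 180 i \sqrt{11}}$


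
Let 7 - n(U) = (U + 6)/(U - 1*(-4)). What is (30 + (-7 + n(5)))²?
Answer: 67081/81 ≈ 828.16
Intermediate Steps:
n(U) = 7 - (6 + U)/(4 + U) (n(U) = 7 - (U + 6)/(U - 1*(-4)) = 7 - (6 + U)/(U + 4) = 7 - (6 + U)/(4 + U))
(30 + (-7 + n(5)))² = (30 + (-7 + 2*(11 + 3*5)/(4 + 5)))² = (30 + (-7 + 2*(11 + 15)/9))² = (30 + (-7 + 2*(⅑)*26))² = (30 + (-7 + 52/9))² = (30 - 11/9)² = (259/9)² = 67081/81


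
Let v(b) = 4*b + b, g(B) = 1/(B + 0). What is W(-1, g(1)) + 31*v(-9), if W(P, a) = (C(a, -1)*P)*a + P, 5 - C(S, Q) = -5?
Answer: -1406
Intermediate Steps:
C(S, Q) = 10 (C(S, Q) = 5 - 1*(-5) = 5 + 5 = 10)
g(B) = 1/B
v(b) = 5*b
W(P, a) = P + 10*P*a (W(P, a) = (10*P)*a + P = 10*P*a + P = P + 10*P*a)
W(-1, g(1)) + 31*v(-9) = -(1 + 10/1) + 31*(5*(-9)) = -(1 + 10*1) + 31*(-45) = -(1 + 10) - 1395 = -1*11 - 1395 = -11 - 1395 = -1406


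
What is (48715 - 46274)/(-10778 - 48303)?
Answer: -2441/59081 ≈ -0.041316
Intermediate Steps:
(48715 - 46274)/(-10778 - 48303) = 2441/(-59081) = 2441*(-1/59081) = -2441/59081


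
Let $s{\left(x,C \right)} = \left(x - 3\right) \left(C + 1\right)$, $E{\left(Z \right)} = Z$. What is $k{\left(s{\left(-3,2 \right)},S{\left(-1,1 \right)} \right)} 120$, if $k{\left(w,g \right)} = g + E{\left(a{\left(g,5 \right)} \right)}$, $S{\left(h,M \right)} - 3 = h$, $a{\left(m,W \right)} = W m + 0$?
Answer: $1440$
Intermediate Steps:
$a{\left(m,W \right)} = W m$
$S{\left(h,M \right)} = 3 + h$
$s{\left(x,C \right)} = \left(1 + C\right) \left(-3 + x\right)$ ($s{\left(x,C \right)} = \left(-3 + x\right) \left(1 + C\right) = \left(1 + C\right) \left(-3 + x\right)$)
$k{\left(w,g \right)} = 6 g$ ($k{\left(w,g \right)} = g + 5 g = 6 g$)
$k{\left(s{\left(-3,2 \right)},S{\left(-1,1 \right)} \right)} 120 = 6 \left(3 - 1\right) 120 = 6 \cdot 2 \cdot 120 = 12 \cdot 120 = 1440$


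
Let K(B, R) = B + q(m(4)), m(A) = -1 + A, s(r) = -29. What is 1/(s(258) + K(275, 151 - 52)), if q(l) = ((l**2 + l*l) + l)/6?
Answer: 2/499 ≈ 0.0040080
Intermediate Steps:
q(l) = l**2/3 + l/6 (q(l) = ((l**2 + l**2) + l)*(1/6) = (2*l**2 + l)*(1/6) = (l + 2*l**2)*(1/6) = l**2/3 + l/6)
K(B, R) = 7/2 + B (K(B, R) = B + (-1 + 4)*(1 + 2*(-1 + 4))/6 = B + (1/6)*3*(1 + 2*3) = B + (1/6)*3*(1 + 6) = B + (1/6)*3*7 = B + 7/2 = 7/2 + B)
1/(s(258) + K(275, 151 - 52)) = 1/(-29 + (7/2 + 275)) = 1/(-29 + 557/2) = 1/(499/2) = 2/499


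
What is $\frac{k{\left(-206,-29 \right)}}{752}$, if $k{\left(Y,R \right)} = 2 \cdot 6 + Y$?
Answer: $- \frac{97}{376} \approx -0.25798$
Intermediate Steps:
$k{\left(Y,R \right)} = 12 + Y$
$\frac{k{\left(-206,-29 \right)}}{752} = \frac{12 - 206}{752} = \left(-194\right) \frac{1}{752} = - \frac{97}{376}$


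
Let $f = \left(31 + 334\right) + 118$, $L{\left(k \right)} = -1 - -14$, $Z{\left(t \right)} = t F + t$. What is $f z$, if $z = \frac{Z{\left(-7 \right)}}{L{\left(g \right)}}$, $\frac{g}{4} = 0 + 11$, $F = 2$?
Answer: $- \frac{10143}{13} \approx -780.23$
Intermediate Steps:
$g = 44$ ($g = 4 \left(0 + 11\right) = 4 \cdot 11 = 44$)
$Z{\left(t \right)} = 3 t$ ($Z{\left(t \right)} = t 2 + t = 2 t + t = 3 t$)
$L{\left(k \right)} = 13$ ($L{\left(k \right)} = -1 + 14 = 13$)
$z = - \frac{21}{13}$ ($z = \frac{3 \left(-7\right)}{13} = \left(-21\right) \frac{1}{13} = - \frac{21}{13} \approx -1.6154$)
$f = 483$ ($f = 365 + 118 = 483$)
$f z = 483 \left(- \frac{21}{13}\right) = - \frac{10143}{13}$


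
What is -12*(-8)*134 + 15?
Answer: 12879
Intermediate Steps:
-12*(-8)*134 + 15 = 96*134 + 15 = 12864 + 15 = 12879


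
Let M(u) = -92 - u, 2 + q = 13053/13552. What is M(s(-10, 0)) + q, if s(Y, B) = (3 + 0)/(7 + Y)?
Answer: -1247283/13552 ≈ -92.037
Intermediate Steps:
q = -14051/13552 (q = -2 + 13053/13552 = -14051/13552 ≈ -1.0368)
s(Y, B) = 3/(7 + Y)
M(s(-10, 0)) + q = (-92 - 3/(7 - 10)) - 14051/13552 = (-92 - 3/(-3)) - 14051/13552 = (-92 - 3*(-1)/3) - 14051/13552 = (-92 - 1*(-1)) - 14051/13552 = (-92 + 1) - 14051/13552 = -91 - 14051/13552 = -1247283/13552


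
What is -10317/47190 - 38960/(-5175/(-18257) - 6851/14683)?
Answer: 82141275658586451/386125741430 ≈ 2.1273e+5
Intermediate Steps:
-10317/47190 - 38960/(-5175/(-18257) - 6851/14683) = -10317*1/47190 - 38960/(-5175*(-1/18257) - 6851*1/14683) = -3439/15730 - 38960/(5175/18257 - 6851/14683) = -3439/15730 - 38960/(-49094182/268067531) = -3439/15730 - 38960*(-268067531/49094182) = -3439/15730 + 5221955503880/24547091 = 82141275658586451/386125741430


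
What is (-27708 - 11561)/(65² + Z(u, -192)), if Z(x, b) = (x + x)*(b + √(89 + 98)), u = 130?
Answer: 27606107/31929105 + 157076*√187/31929105 ≈ 0.93188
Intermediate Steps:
Z(x, b) = 2*x*(b + √187) (Z(x, b) = (2*x)*(b + √187) = 2*x*(b + √187))
(-27708 - 11561)/(65² + Z(u, -192)) = (-27708 - 11561)/(65² + 2*130*(-192 + √187)) = -39269/(4225 + (-49920 + 260*√187)) = -39269/(-45695 + 260*√187)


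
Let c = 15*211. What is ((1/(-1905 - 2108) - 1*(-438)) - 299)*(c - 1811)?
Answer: 755269324/4013 ≈ 1.8821e+5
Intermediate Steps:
c = 3165
((1/(-1905 - 2108) - 1*(-438)) - 299)*(c - 1811) = ((1/(-1905 - 2108) - 1*(-438)) - 299)*(3165 - 1811) = ((1/(-4013) + 438) - 299)*1354 = ((-1/4013 + 438) - 299)*1354 = (1757693/4013 - 299)*1354 = (557806/4013)*1354 = 755269324/4013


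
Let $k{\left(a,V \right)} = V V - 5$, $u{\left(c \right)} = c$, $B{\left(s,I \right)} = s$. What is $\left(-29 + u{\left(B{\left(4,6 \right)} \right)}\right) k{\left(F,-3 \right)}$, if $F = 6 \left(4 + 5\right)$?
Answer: $-100$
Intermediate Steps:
$F = 54$ ($F = 6 \cdot 9 = 54$)
$k{\left(a,V \right)} = -5 + V^{2}$ ($k{\left(a,V \right)} = V^{2} - 5 = -5 + V^{2}$)
$\left(-29 + u{\left(B{\left(4,6 \right)} \right)}\right) k{\left(F,-3 \right)} = \left(-29 + 4\right) \left(-5 + \left(-3\right)^{2}\right) = - 25 \left(-5 + 9\right) = \left(-25\right) 4 = -100$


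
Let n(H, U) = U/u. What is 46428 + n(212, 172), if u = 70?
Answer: 1625066/35 ≈ 46430.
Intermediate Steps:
n(H, U) = U/70
46428 + n(212, 172) = 46428 + (1/70)*172 = 46428 + 86/35 = 1625066/35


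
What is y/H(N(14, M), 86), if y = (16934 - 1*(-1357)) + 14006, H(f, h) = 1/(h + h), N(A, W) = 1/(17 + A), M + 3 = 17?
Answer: 5555084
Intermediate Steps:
M = 14 (M = -3 + 17 = 14)
H(f, h) = 1/(2*h)
y = 32297 (y = (16934 + 1357) + 14006 = 18291 + 14006 = 32297)
y/H(N(14, M), 86) = 32297/(((1/2)/86)) = 32297/(((1/2)*(1/86))) = 32297/(1/172) = 32297*172 = 5555084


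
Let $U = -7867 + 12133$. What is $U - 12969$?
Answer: $-8703$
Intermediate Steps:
$U = 4266$
$U - 12969 = 4266 - 12969 = -8703$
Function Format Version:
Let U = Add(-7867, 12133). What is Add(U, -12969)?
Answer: -8703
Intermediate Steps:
U = 4266
Add(U, -12969) = Add(4266, -12969) = -8703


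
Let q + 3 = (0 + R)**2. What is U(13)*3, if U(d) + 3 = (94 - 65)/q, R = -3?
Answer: 11/2 ≈ 5.5000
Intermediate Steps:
q = 6 (q = -3 + (0 - 3)**2 = -3 + (-3)**2 = -3 + 9 = 6)
U(d) = 11/6 (U(d) = -3 + (94 - 65)/6 = -3 + 29*(1/6) = -3 + 29/6 = 11/6)
U(13)*3 = (11/6)*3 = 11/2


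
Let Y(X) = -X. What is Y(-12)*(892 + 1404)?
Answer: 27552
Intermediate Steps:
Y(-12)*(892 + 1404) = (-1*(-12))*(892 + 1404) = 12*2296 = 27552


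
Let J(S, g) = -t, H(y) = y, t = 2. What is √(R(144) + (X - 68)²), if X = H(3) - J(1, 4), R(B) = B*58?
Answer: 111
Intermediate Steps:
R(B) = 58*B
J(S, g) = -2 (J(S, g) = -1*2 = -2)
X = 5 (X = 3 - 1*(-2) = 3 + 2 = 5)
√(R(144) + (X - 68)²) = √(58*144 + (5 - 68)²) = √(8352 + (-63)²) = √(8352 + 3969) = √12321 = 111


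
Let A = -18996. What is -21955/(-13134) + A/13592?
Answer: 3057431/11157333 ≈ 0.27403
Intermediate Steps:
-21955/(-13134) + A/13592 = -21955/(-13134) - 18996/13592 = -21955*(-1/13134) - 18996*1/13592 = 21955/13134 - 4749/3398 = 3057431/11157333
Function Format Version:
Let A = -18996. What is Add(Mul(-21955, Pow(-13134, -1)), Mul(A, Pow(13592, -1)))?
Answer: Rational(3057431, 11157333) ≈ 0.27403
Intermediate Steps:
Add(Mul(-21955, Pow(-13134, -1)), Mul(A, Pow(13592, -1))) = Add(Mul(-21955, Pow(-13134, -1)), Mul(-18996, Pow(13592, -1))) = Add(Mul(-21955, Rational(-1, 13134)), Mul(-18996, Rational(1, 13592))) = Add(Rational(21955, 13134), Rational(-4749, 3398)) = Rational(3057431, 11157333)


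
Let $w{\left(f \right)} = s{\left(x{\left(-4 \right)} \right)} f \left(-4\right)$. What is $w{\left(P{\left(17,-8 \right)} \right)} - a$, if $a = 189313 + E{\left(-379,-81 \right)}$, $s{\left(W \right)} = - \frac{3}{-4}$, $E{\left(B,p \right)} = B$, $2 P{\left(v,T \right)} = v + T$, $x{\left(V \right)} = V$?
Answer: $- \frac{377895}{2} \approx -1.8895 \cdot 10^{5}$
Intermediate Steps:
$P{\left(v,T \right)} = \frac{T}{2} + \frac{v}{2}$ ($P{\left(v,T \right)} = \frac{v + T}{2} = \frac{T + v}{2} = \frac{T}{2} + \frac{v}{2}$)
$s{\left(W \right)} = \frac{3}{4}$ ($s{\left(W \right)} = \left(-3\right) \left(- \frac{1}{4}\right) = \frac{3}{4}$)
$w{\left(f \right)} = - 3 f$ ($w{\left(f \right)} = \frac{3 f}{4} \left(-4\right) = - 3 f$)
$a = 188934$ ($a = 189313 - 379 = 188934$)
$w{\left(P{\left(17,-8 \right)} \right)} - a = - 3 \left(\frac{1}{2} \left(-8\right) + \frac{1}{2} \cdot 17\right) - 188934 = - 3 \left(-4 + \frac{17}{2}\right) - 188934 = \left(-3\right) \frac{9}{2} - 188934 = - \frac{27}{2} - 188934 = - \frac{377895}{2}$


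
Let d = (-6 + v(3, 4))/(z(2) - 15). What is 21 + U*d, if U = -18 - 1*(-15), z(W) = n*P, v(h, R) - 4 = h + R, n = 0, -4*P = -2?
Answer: 22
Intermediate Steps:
P = ½ (P = -¼*(-2) = ½ ≈ 0.50000)
v(h, R) = 4 + R + h (v(h, R) = 4 + (h + R) = 4 + (R + h) = 4 + R + h)
z(W) = 0 (z(W) = 0*(½) = 0)
U = -3 (U = -18 + 15 = -3)
d = -⅓ (d = (-6 + (4 + 4 + 3))/(0 - 15) = (-6 + 11)/(-15) = 5*(-1/15) = -⅓ ≈ -0.33333)
21 + U*d = 21 - 3*(-⅓) = 21 + 1 = 22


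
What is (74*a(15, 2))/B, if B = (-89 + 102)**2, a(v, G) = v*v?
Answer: 16650/169 ≈ 98.521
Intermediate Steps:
a(v, G) = v**2
B = 169 (B = 13**2 = 169)
(74*a(15, 2))/B = (74*15**2)/169 = (74*225)*(1/169) = 16650*(1/169) = 16650/169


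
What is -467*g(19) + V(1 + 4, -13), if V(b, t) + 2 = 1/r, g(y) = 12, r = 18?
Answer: -100907/18 ≈ -5605.9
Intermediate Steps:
V(b, t) = -35/18 (V(b, t) = -2 + 1/18 = -35/18)
-467*g(19) + V(1 + 4, -13) = -467*12 - 35/18 = -5604 - 35/18 = -100907/18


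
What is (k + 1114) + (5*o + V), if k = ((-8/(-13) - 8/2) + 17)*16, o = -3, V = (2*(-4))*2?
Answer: 16911/13 ≈ 1300.8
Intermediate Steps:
V = -16 (V = -8*2 = -16)
k = 2832/13 (k = ((-8*(-1/13) - 8*½) + 17)*16 = ((8/13 - 4) + 17)*16 = (-44/13 + 17)*16 = (177/13)*16 = 2832/13 ≈ 217.85)
(k + 1114) + (5*o + V) = (2832/13 + 1114) + (5*(-3) - 16) = 17314/13 + (-15 - 16) = 17314/13 - 31 = 16911/13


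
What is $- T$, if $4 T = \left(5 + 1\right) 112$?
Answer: $-168$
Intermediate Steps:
$T = 168$ ($T = \frac{\left(5 + 1\right) 112}{4} = \frac{6 \cdot 112}{4} = \frac{1}{4} \cdot 672 = 168$)
$- T = \left(-1\right) 168 = -168$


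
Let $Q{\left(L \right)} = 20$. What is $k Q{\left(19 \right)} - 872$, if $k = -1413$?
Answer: $-29132$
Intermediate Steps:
$k Q{\left(19 \right)} - 872 = \left(-1413\right) 20 - 872 = -28260 - 872 = -29132$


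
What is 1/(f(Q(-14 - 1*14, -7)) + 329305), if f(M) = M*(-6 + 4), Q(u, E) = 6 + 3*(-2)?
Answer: 1/329305 ≈ 3.0367e-6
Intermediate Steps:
Q(u, E) = 0 (Q(u, E) = 6 - 6 = 0)
f(M) = -2*M (f(M) = M*(-2) = -2*M)
1/(f(Q(-14 - 1*14, -7)) + 329305) = 1/(-2*0 + 329305) = 1/(0 + 329305) = 1/329305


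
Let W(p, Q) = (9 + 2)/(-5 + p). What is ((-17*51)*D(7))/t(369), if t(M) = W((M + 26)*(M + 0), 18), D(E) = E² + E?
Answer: -643314000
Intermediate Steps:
W(p, Q) = 11/(-5 + p)
D(E) = E + E²
t(M) = 11/(-5 + M*(26 + M)) (t(M) = 11/(-5 + (M + 26)*(M + 0)) = 11/(-5 + (26 + M)*M) = 11/(-5 + M*(26 + M)))
((-17*51)*D(7))/t(369) = ((-17*51)*(7*(1 + 7)))/((11/(-5 + 369*(26 + 369)))) = (-6069*8)/((11/(-5 + 369*395))) = (-867*56)/((11/(-5 + 145755))) = -48552/(11/145750) = -48552/(11*(1/145750)) = -48552/1/13250 = -48552*13250 = -643314000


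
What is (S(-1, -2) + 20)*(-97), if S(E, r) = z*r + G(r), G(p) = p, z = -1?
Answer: -1940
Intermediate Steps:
S(E, r) = 0 (S(E, r) = -r + r = 0)
(S(-1, -2) + 20)*(-97) = (0 + 20)*(-97) = 20*(-97) = -1940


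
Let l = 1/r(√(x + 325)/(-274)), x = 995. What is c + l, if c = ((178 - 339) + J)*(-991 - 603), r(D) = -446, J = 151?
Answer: 7109239/446 ≈ 15940.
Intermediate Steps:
c = 15940 (c = ((178 - 339) + 151)*(-991 - 603) = (-161 + 151)*(-1594) = -10*(-1594) = 15940)
l = -1/446 (l = 1/(-446) = -1/446 ≈ -0.0022422)
c + l = 15940 - 1/446 = 7109239/446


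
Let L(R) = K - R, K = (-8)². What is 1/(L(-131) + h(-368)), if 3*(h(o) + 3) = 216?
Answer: 1/264 ≈ 0.0037879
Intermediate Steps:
h(o) = 69 (h(o) = -3 + (⅓)*216 = -3 + 72 = 69)
K = 64
L(R) = 64 - R
1/(L(-131) + h(-368)) = 1/((64 - 1*(-131)) + 69) = 1/((64 + 131) + 69) = 1/(195 + 69) = 1/264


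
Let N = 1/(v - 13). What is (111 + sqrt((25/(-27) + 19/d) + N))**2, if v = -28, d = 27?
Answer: (13653 + I*sqrt(3731))**2/15129 ≈ 12321.0 + 110.25*I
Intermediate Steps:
N = -1/41 (N = 1/(-28 - 13) = 1/(-41) = -1/41 ≈ -0.024390)
(111 + sqrt((25/(-27) + 19/d) + N))**2 = (111 + sqrt((25/(-27) + 19/27) - 1/41))**2 = (111 + sqrt((25*(-1/27) + 19*(1/27)) - 1/41))**2 = (111 + sqrt((-25/27 + 19/27) - 1/41))**2 = (111 + sqrt(-2/9 - 1/41))**2 = (111 + sqrt(-91/369))**2 = (111 + I*sqrt(3731)/123)**2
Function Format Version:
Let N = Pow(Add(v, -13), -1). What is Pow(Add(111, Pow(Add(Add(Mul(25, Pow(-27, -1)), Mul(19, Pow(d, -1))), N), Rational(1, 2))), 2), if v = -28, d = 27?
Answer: Mul(Rational(1, 15129), Pow(Add(13653, Mul(I, Pow(3731, Rational(1, 2)))), 2)) ≈ Add(12321., Mul(110.25, I))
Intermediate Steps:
N = Rational(-1, 41) (N = Pow(Add(-28, -13), -1) = Pow(-41, -1) = Rational(-1, 41) ≈ -0.024390)
Pow(Add(111, Pow(Add(Add(Mul(25, Pow(-27, -1)), Mul(19, Pow(d, -1))), N), Rational(1, 2))), 2) = Pow(Add(111, Pow(Add(Add(Mul(25, Pow(-27, -1)), Mul(19, Pow(27, -1))), Rational(-1, 41)), Rational(1, 2))), 2) = Pow(Add(111, Pow(Add(Add(Mul(25, Rational(-1, 27)), Mul(19, Rational(1, 27))), Rational(-1, 41)), Rational(1, 2))), 2) = Pow(Add(111, Pow(Add(Add(Rational(-25, 27), Rational(19, 27)), Rational(-1, 41)), Rational(1, 2))), 2) = Pow(Add(111, Pow(Add(Rational(-2, 9), Rational(-1, 41)), Rational(1, 2))), 2) = Pow(Add(111, Pow(Rational(-91, 369), Rational(1, 2))), 2) = Pow(Add(111, Mul(Rational(1, 123), I, Pow(3731, Rational(1, 2)))), 2)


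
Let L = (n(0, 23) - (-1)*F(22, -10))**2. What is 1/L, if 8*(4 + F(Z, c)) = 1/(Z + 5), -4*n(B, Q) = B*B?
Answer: 46656/744769 ≈ 0.062645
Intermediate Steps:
n(B, Q) = -B**2/4 (n(B, Q) = -B*B/4 = -B**2/4)
F(Z, c) = -4 + 1/(8*(5 + Z)) (F(Z, c) = -4 + 1/(8*(Z + 5)) = -4 + 1/(8*(5 + Z)))
L = 744769/46656 (L = (-1/4*0**2 - (-1)*(-159 - 32*22)/(8*(5 + 22)))**2 = (-1/4*0 - (-1)*(1/8)*(-159 - 704)/27)**2 = (0 - (-1)*(1/8)*(1/27)*(-863))**2 = (0 - (-1)*(-863)/216)**2 = (0 - 1*863/216)**2 = (0 - 863/216)**2 = (-863/216)**2 = 744769/46656 ≈ 15.963)
1/L = 1/(744769/46656) = 46656/744769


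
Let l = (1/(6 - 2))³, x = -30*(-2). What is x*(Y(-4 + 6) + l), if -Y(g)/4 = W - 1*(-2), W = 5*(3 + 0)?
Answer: -65265/16 ≈ -4079.1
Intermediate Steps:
W = 15 (W = 5*3 = 15)
x = 60
Y(g) = -68 (Y(g) = -4*(15 - 1*(-2)) = -4*(15 + 2) = -4*17 = -68)
l = 1/64 (l = (1/4)³ = (¼)³ = 1/64 ≈ 0.015625)
x*(Y(-4 + 6) + l) = 60*(-68 + 1/64) = 60*(-4351/64) = -65265/16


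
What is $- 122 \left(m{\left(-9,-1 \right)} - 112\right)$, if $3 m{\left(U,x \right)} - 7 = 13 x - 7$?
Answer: $\frac{42578}{3} \approx 14193.0$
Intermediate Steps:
$m{\left(U,x \right)} = \frac{13 x}{3}$ ($m{\left(U,x \right)} = \frac{7}{3} + \frac{13 x - 7}{3} = \frac{7}{3} + \frac{-7 + 13 x}{3} = \frac{7}{3} + \left(- \frac{7}{3} + \frac{13 x}{3}\right) = \frac{13 x}{3}$)
$- 122 \left(m{\left(-9,-1 \right)} - 112\right) = - 122 \left(\frac{13}{3} \left(-1\right) - 112\right) = - 122 \left(- \frac{13}{3} - 112\right) = \left(-122\right) \left(- \frac{349}{3}\right) = \frac{42578}{3}$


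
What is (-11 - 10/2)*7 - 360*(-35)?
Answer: 12488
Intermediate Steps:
(-11 - 10/2)*7 - 360*(-35) = (-11 - 10*1/2)*7 + 12600 = (-11 - 5)*7 + 12600 = -16*7 + 12600 = -112 + 12600 = 12488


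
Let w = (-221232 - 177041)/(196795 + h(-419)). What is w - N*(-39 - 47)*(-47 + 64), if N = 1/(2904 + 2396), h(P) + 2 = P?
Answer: -227968514/130097775 ≈ -1.7523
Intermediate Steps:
h(P) = -2 + P
N = 1/5300 ≈ 0.00018868
w = -398273/196374 (w = (-221232 - 177041)/(196795 + (-2 - 419)) = -398273/(196795 - 421) = -398273/196374 ≈ -2.0281)
w - N*(-39 - 47)*(-47 + 64) = -398273/196374 - (-39 - 47)*(-47 + 64)/5300 = -398273/196374 - (-86*17)/5300 = -398273/196374 - (-1462)/5300 = -398273/196374 - 1*(-731/2650) = -398273/196374 + 731/2650 = -227968514/130097775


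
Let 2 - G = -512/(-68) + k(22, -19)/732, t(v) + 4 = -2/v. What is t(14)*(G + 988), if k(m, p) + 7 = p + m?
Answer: -88638007/21777 ≈ -4070.3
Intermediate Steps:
t(v) = -4 - 2/v
k(m, p) = -7 + m + p (k(m, p) = -7 + (p + m) = -7 + (m + p) = -7 + m + p)
G = -17185/3111 (G = 2 - (-512/(-68) + (-7 + 22 - 19)/732) = 2 - (-512*(-1/68) - 4*1/732) = 2 - (128/17 - 1/183) = 2 - 1*23407/3111 = 2 - 23407/3111 = -17185/3111 ≈ -5.5239)
t(14)*(G + 988) = (-4 - 2/14)*(-17185/3111 + 988) = (-4 - 2*1/14)*(3056483/3111) = (-4 - 1/7)*(3056483/3111) = -29/7*3056483/3111 = -88638007/21777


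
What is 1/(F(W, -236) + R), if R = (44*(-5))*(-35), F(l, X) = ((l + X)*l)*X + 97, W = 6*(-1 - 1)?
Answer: -1/694539 ≈ -1.4398e-6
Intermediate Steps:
W = -12 (W = 6*(-2) = -12)
F(l, X) = 97 + X*l*(X + l) (F(l, X) = ((X + l)*l)*X + 97 = (l*(X + l))*X + 97 = X*l*(X + l) + 97 = 97 + X*l*(X + l))
R = 7700 (R = -220*(-35) = 7700)
1/(F(W, -236) + R) = 1/((97 - 236*(-12)² - 12*(-236)²) + 7700) = 1/((97 - 236*144 - 12*55696) + 7700) = 1/((97 - 33984 - 668352) + 7700) = 1/(-702239 + 7700) = 1/(-694539) = -1/694539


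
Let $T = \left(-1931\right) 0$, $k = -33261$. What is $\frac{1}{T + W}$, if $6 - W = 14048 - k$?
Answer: $- \frac{1}{47303} \approx -2.114 \cdot 10^{-5}$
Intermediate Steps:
$W = -47303$ ($W = 6 - \left(14048 - -33261\right) = 6 - \left(14048 + 33261\right) = 6 - 47309 = -47303$)
$T = 0$
$\frac{1}{T + W} = \frac{1}{0 - 47303} = \frac{1}{-47303} = - \frac{1}{47303}$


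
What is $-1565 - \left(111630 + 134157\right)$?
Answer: $-247352$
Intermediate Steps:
$-1565 - \left(111630 + 134157\right) = -1565 - 245787 = -247352$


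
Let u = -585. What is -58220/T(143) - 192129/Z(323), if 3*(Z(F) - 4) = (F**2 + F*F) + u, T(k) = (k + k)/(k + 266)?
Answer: -2477540352491/29756155 ≈ -83262.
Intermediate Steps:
T(k) = 2*k/(266 + k) (T(k) = (2*k)/(266 + k) = 2*k/(266 + k))
Z(F) = -191 + 2*F**2/3 (Z(F) = 4 + ((F**2 + F*F) - 585)/3 = 4 + ((F**2 + F**2) - 585)/3 = 4 + (2*F**2 - 585)/3 = 4 + (-585 + 2*F**2)/3 = 4 + (-195 + 2*F**2/3) = -191 + 2*F**2/3)
-58220/T(143) - 192129/Z(323) = -58220/(2*143/(266 + 143)) - 192129/(-191 + (2/3)*323**2) = -58220/(2*143/409) - 192129/(-191 + (2/3)*104329) = -58220/(2*143*(1/409)) - 192129/(-191 + 208658/3) = -58220/286/409 - 192129/208085/3 = -58220*409/286 - 192129*3/208085 = -11905990/143 - 576387/208085 = -2477540352491/29756155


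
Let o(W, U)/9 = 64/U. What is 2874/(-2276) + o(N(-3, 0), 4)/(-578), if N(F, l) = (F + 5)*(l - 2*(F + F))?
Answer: -497229/328882 ≈ -1.5119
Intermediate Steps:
N(F, l) = (5 + F)*(l - 4*F)
o(W, U) = 576/U (o(W, U) = 9*(64/U) = 576/U)
2874/(-2276) + o(N(-3, 0), 4)/(-578) = 2874/(-2276) + (576/4)/(-578) = 2874*(-1/2276) + (576*(¼))*(-1/578) = -1437/1138 + 144*(-1/578) = -1437/1138 - 72/289 = -497229/328882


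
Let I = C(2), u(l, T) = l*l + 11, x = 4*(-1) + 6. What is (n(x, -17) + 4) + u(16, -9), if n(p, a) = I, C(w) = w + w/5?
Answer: 1367/5 ≈ 273.40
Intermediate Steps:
x = 2 (x = -4 + 6 = 2)
C(w) = 6*w/5 (C(w) = w + w*(1/5) = w + w/5 = 6*w/5)
u(l, T) = 11 + l**2 (u(l, T) = l**2 + 11 = 11 + l**2)
I = 12/5 (I = (6/5)*2 = 12/5 ≈ 2.4000)
n(p, a) = 12/5
(n(x, -17) + 4) + u(16, -9) = (12/5 + 4) + (11 + 16**2) = 32/5 + (11 + 256) = 32/5 + 267 = 1367/5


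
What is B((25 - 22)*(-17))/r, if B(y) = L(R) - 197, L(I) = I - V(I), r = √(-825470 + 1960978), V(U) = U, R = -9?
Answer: -√283877/2882 ≈ -0.18487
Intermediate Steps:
r = 2*√283877 (r = √1135508 = 2*√283877 ≈ 1065.6)
L(I) = 0 (L(I) = I - I = 0)
B(y) = -197 (B(y) = 0 - 197 = -197)
B((25 - 22)*(-17))/r = -197*√283877/567754 = -√283877/2882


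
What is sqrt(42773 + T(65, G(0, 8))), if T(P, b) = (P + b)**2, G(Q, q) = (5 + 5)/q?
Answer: sqrt(754593)/4 ≈ 217.17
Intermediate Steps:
G(Q, q) = 10/q
sqrt(42773 + T(65, G(0, 8))) = sqrt(42773 + (65 + 10/8)**2) = sqrt(42773 + (65 + 10*(1/8))**2) = sqrt(42773 + (65 + 5/4)**2) = sqrt(42773 + (265/4)**2) = sqrt(42773 + 70225/16) = sqrt(754593/16) = sqrt(754593)/4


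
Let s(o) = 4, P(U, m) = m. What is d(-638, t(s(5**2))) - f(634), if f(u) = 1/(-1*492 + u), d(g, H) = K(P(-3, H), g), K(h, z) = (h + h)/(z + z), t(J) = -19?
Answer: 515/22649 ≈ 0.022738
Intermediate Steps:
K(h, z) = h/z (K(h, z) = (2*h)/((2*z)) = (2*h)*(1/(2*z)) = h/z)
d(g, H) = H/g
f(u) = 1/(-492 + u)
d(-638, t(s(5**2))) - f(634) = -19/(-638) - 1/(-492 + 634) = -19*(-1/638) - 1/142 = 19/638 - 1*1/142 = 19/638 - 1/142 = 515/22649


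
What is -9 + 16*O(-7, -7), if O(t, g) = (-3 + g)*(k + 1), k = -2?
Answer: 151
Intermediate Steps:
O(t, g) = 3 - g (O(t, g) = (-3 + g)*(-2 + 1) = (-3 + g)*(-1) = 3 - g)
-9 + 16*O(-7, -7) = -9 + 16*(3 - 1*(-7)) = -9 + 16*(3 + 7) = -9 + 16*10 = -9 + 160 = 151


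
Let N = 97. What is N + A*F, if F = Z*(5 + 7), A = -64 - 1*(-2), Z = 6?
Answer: -4367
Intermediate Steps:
A = -62 (A = -64 + 2 = -62)
F = 72 (F = 6*(5 + 7) = 6*12 = 72)
N + A*F = 97 - 62*72 = 97 - 4464 = -4367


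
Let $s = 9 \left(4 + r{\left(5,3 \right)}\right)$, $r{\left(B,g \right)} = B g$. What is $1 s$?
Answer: $171$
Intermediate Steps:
$s = 171$ ($s = 9 \left(4 + 5 \cdot 3\right) = 9 \left(4 + 15\right) = 9 \cdot 19 = 171$)
$1 s = 1 \cdot 171 = 171$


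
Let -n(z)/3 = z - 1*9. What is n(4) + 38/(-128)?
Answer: 941/64 ≈ 14.703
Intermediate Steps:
n(z) = 27 - 3*z (n(z) = -3*(z - 1*9) = -3*(z - 9) = -3*(-9 + z) = 27 - 3*z)
n(4) + 38/(-128) = (27 - 3*4) + 38/(-128) = (27 - 12) - 1/128*38 = 15 - 19/64 = 941/64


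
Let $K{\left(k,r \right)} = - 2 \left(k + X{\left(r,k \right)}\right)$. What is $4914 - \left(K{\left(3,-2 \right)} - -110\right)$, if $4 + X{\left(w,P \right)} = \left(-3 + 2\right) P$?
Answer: $4796$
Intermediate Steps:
$X{\left(w,P \right)} = -4 - P$ ($X{\left(w,P \right)} = -4 + \left(-3 + 2\right) P = -4 - P$)
$K{\left(k,r \right)} = 8$ ($K{\left(k,r \right)} = - 2 \left(k - \left(4 + k\right)\right) = \left(-2\right) \left(-4\right) = 8$)
$4914 - \left(K{\left(3,-2 \right)} - -110\right) = 4914 - \left(8 - -110\right) = 4914 - \left(8 + 110\right) = 4914 - 118 = 4796$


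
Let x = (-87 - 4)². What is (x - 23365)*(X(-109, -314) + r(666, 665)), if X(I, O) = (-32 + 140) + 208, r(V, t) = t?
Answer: -14797404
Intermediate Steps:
X(I, O) = 316 (X(I, O) = 108 + 208 = 316)
x = 8281 (x = (-91)² = 8281)
(x - 23365)*(X(-109, -314) + r(666, 665)) = (8281 - 23365)*(316 + 665) = -15084*981 = -14797404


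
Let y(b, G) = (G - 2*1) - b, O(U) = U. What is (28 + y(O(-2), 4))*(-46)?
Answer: -1472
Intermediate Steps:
y(b, G) = -2 + G - b (y(b, G) = (G - 2) - b = (-2 + G) - b = -2 + G - b)
(28 + y(O(-2), 4))*(-46) = (28 + (-2 + 4 - 1*(-2)))*(-46) = (28 + (-2 + 4 + 2))*(-46) = (28 + 4)*(-46) = 32*(-46) = -1472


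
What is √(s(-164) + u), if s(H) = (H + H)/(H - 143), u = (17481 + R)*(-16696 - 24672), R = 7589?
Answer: 14*I*√498700194814/307 ≈ 32204.0*I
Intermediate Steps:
u = -1037095760 (u = (17481 + 7589)*(-16696 - 24672) = 25070*(-41368) = -1037095760)
s(H) = 2*H/(-143 + H) (s(H) = (2*H)/(-143 + H) = 2*H/(-143 + H))
√(s(-164) + u) = √(2*(-164)/(-143 - 164) - 1037095760) = √(2*(-164)/(-307) - 1037095760) = √(2*(-164)*(-1/307) - 1037095760) = √(328/307 - 1037095760) = √(-318388397992/307) = 14*I*√498700194814/307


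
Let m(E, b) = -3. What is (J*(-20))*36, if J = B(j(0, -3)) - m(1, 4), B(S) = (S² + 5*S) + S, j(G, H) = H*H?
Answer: -99360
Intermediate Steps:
j(G, H) = H²
B(S) = S² + 6*S
J = 138 (J = (-3)²*(6 + (-3)²) - 1*(-3) = 9*(6 + 9) + 3 = 9*15 + 3 = 135 + 3 = 138)
(J*(-20))*36 = (138*(-20))*36 = -2760*36 = -99360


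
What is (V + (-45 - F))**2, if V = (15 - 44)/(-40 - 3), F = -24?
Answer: 763876/1849 ≈ 413.13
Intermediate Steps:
V = 29/43 (V = -29/(-43) = -29*(-1/43) = 29/43 ≈ 0.67442)
(V + (-45 - F))**2 = (29/43 + (-45 - 1*(-24)))**2 = (29/43 + (-45 + 24))**2 = (29/43 - 21)**2 = (-874/43)**2 = 763876/1849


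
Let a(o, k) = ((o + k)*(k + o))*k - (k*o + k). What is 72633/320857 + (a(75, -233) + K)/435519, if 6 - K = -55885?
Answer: -1811052870614/139739319783 ≈ -12.960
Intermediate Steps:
K = 55891 (K = 6 - 1*(-55885) = 6 + 55885 = 55891)
a(o, k) = -k + k*(k + o)**2 - k*o (a(o, k) = ((k + o)*(k + o))*k - (k + k*o) = (k + o)**2*k + (-k - k*o) = k*(k + o)**2 + (-k - k*o) = -k + k*(k + o)**2 - k*o)
72633/320857 + (a(75, -233) + K)/435519 = 72633/320857 + (-1*(-233)*(1 + 75 - (-233 + 75)**2) + 55891)/435519 = 72633*(1/320857) + (-1*(-233)*(1 + 75 - 1*(-158)**2) + 55891)*(1/435519) = 72633/320857 + (-1*(-233)*(1 + 75 - 1*24964) + 55891)*(1/435519) = 72633/320857 + (-1*(-233)*(1 + 75 - 24964) + 55891)*(1/435519) = 72633/320857 + (-1*(-233)*(-24888) + 55891)*(1/435519) = 72633/320857 + (-5798904 + 55891)*(1/435519) = 72633/320857 - 5743013*1/435519 = 72633/320857 - 5743013/435519 = -1811052870614/139739319783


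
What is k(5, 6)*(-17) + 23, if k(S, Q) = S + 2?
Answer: -96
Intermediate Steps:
k(S, Q) = 2 + S
k(5, 6)*(-17) + 23 = (2 + 5)*(-17) + 23 = 7*(-17) + 23 = -119 + 23 = -96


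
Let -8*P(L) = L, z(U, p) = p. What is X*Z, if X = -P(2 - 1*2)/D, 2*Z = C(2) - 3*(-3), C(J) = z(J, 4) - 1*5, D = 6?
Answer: 0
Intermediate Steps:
P(L) = -L/8
C(J) = -1 (C(J) = 4 - 1*5 = 4 - 5 = -1)
Z = 4 (Z = (-1 - 3*(-3))/2 = (-1 + 9)/2 = (½)*8 = 4)
X = 0 (X = -(-(2 - 1*2)/8)/6 = -(-(2 - 2)/8)/6 = -(-⅛*0)/6 = -0/6 = -1*0 = 0)
X*Z = 0*4 = 0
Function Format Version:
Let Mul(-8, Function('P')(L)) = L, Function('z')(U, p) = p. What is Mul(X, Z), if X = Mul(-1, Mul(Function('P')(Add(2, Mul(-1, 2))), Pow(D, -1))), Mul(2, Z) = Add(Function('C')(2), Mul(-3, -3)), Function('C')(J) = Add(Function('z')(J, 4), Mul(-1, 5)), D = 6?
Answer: 0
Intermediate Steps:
Function('P')(L) = Mul(Rational(-1, 8), L)
Function('C')(J) = -1 (Function('C')(J) = Add(4, Mul(-1, 5)) = Add(4, -5) = -1)
Z = 4 (Z = Mul(Rational(1, 2), Add(-1, Mul(-3, -3))) = Mul(Rational(1, 2), Add(-1, 9)) = Mul(Rational(1, 2), 8) = 4)
X = 0 (X = Mul(-1, Mul(Mul(Rational(-1, 8), Add(2, Mul(-1, 2))), Pow(6, -1))) = Mul(-1, Mul(Mul(Rational(-1, 8), Add(2, -2)), Rational(1, 6))) = Mul(-1, Mul(Mul(Rational(-1, 8), 0), Rational(1, 6))) = Mul(-1, Mul(0, Rational(1, 6))) = Mul(-1, 0) = 0)
Mul(X, Z) = Mul(0, 4) = 0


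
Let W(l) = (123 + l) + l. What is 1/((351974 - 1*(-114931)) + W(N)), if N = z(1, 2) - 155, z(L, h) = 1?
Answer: 1/466720 ≈ 2.1426e-6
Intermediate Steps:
N = -154 (N = 1 - 155 = -154)
W(l) = 123 + 2*l
1/((351974 - 1*(-114931)) + W(N)) = 1/((351974 - 1*(-114931)) + (123 + 2*(-154))) = 1/((351974 + 114931) + (123 - 308)) = 1/(466905 - 185) = 1/466720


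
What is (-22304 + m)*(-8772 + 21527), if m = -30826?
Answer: -677673150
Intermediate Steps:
(-22304 + m)*(-8772 + 21527) = (-22304 - 30826)*(-8772 + 21527) = -53130*12755 = -677673150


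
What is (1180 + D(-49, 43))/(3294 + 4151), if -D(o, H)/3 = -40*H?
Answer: 1268/1489 ≈ 0.85158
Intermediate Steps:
D(o, H) = 120*H (D(o, H) = -(-120)*H = 120*H)
(1180 + D(-49, 43))/(3294 + 4151) = (1180 + 120*43)/(3294 + 4151) = (1180 + 5160)/7445 = 6340*(1/7445) = 1268/1489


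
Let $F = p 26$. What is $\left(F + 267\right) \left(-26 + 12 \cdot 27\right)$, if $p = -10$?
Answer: $2086$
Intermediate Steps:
$F = -260$ ($F = \left(-10\right) 26 = -260$)
$\left(F + 267\right) \left(-26 + 12 \cdot 27\right) = \left(-260 + 267\right) \left(-26 + 12 \cdot 27\right) = 7 \left(-26 + 324\right) = 7 \cdot 298 = 2086$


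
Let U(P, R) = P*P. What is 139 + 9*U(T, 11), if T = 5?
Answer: 364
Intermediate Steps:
U(P, R) = P²
139 + 9*U(T, 11) = 139 + 9*5² = 139 + 9*25 = 139 + 225 = 364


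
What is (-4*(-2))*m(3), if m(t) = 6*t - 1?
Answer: 136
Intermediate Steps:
m(t) = -1 + 6*t
(-4*(-2))*m(3) = (-4*(-2))*(-1 + 6*3) = 8*(-1 + 18) = 8*17 = 136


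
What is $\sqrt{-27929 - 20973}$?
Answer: $7 i \sqrt{998} \approx 221.14 i$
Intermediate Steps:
$\sqrt{-27929 - 20973} = \sqrt{-48902} = 7 i \sqrt{998}$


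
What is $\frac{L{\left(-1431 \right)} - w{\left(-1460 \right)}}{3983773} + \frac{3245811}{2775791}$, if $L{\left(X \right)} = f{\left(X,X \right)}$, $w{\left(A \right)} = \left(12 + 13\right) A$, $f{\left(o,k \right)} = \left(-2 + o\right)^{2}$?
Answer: $\frac{18731946881202}{11058121239443} \approx 1.694$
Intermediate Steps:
$w{\left(A \right)} = 25 A$
$L{\left(X \right)} = \left(-2 + X\right)^{2}$
$\frac{L{\left(-1431 \right)} - w{\left(-1460 \right)}}{3983773} + \frac{3245811}{2775791} = \frac{\left(-2 - 1431\right)^{2} - 25 \left(-1460\right)}{3983773} + \frac{3245811}{2775791} = \left(\left(-1433\right)^{2} - -36500\right) \frac{1}{3983773} + 3245811 \cdot \frac{1}{2775791} = \left(2053489 + 36500\right) \frac{1}{3983773} + \frac{3245811}{2775791} = 2089989 \cdot \frac{1}{3983773} + \frac{3245811}{2775791} = \frac{2089989}{3983773} + \frac{3245811}{2775791} = \frac{18731946881202}{11058121239443}$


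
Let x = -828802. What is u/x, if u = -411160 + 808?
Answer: 205176/414401 ≈ 0.49511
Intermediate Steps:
u = -410352
u/x = -410352/(-828802) = -410352*(-1/828802) = 205176/414401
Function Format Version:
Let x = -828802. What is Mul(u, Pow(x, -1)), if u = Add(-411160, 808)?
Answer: Rational(205176, 414401) ≈ 0.49511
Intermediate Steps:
u = -410352
Mul(u, Pow(x, -1)) = Mul(-410352, Pow(-828802, -1)) = Mul(-410352, Rational(-1, 828802)) = Rational(205176, 414401)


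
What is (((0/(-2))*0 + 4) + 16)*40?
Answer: 800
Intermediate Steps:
(((0/(-2))*0 + 4) + 16)*40 = (((0*(-½))*0 + 4) + 16)*40 = ((0*0 + 4) + 16)*40 = ((0 + 4) + 16)*40 = (4 + 16)*40 = 20*40 = 800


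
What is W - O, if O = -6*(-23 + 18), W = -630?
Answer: -660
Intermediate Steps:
O = 30 (O = -6*(-5) = 30)
W - O = -630 - 1*30 = -630 - 30 = -660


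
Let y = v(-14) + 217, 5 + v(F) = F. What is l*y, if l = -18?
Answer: -3564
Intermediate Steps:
v(F) = -5 + F
y = 198 (y = (-5 - 14) + 217 = -19 + 217 = 198)
l*y = -18*198 = -3564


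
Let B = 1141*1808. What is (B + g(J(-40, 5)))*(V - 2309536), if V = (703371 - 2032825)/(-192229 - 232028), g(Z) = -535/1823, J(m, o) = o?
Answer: -1228294723849685031094/257806837 ≈ -4.7644e+12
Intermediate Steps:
g(Z) = -535/1823 (g(Z) = -535*1/1823 = -535/1823)
B = 2062928
V = 1329454/424257 (V = -1329454/(-424257) = -1329454*(-1/424257) = 1329454/424257 ≈ 3.1336)
(B + g(J(-40, 5)))*(V - 2309536) = (2062928 - 535/1823)*(1329454/424257 - 2309536) = (3760717209/1823)*(-979835485298/424257) = -1228294723849685031094/257806837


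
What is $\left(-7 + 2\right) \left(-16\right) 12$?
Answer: $960$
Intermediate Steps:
$\left(-7 + 2\right) \left(-16\right) 12 = \left(-5\right) \left(-16\right) 12 = 80 \cdot 12 = 960$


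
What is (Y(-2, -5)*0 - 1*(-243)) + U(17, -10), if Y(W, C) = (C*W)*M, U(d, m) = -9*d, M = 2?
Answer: 90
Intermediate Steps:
Y(W, C) = 2*C*W (Y(W, C) = (C*W)*2 = 2*C*W)
(Y(-2, -5)*0 - 1*(-243)) + U(17, -10) = ((2*(-5)*(-2))*0 - 1*(-243)) - 9*17 = (20*0 + 243) - 153 = (0 + 243) - 153 = 243 - 153 = 90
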